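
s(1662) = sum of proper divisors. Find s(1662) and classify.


Proper divisors: 1, 2, 3, 6, 277, 554, 831
Sum = 1 + 2 + 3 + 6 + 277 + 554 + 831 = 1674
1674 > 1662 → abundant

s(1662) = 1674 (abundant)


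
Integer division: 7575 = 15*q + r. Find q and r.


7575 = 15 * 505 + 0
Check: 7575 + 0 = 7575

q = 505, r = 0


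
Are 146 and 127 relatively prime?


Euclidean algorithm:
146 = 1 * 127 + 19
127 = 6 * 19 + 13
19 = 1 * 13 + 6
13 = 2 * 6 + 1
6 = 6 * 1 + 0
GCD(146, 127) = 1

Yes, coprime (GCD = 1)


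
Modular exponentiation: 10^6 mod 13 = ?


10^1 mod 13 = 10
10^2 mod 13 = 9
10^3 mod 13 = 12
10^4 mod 13 = 3
10^5 mod 13 = 4
10^6 mod 13 = 1


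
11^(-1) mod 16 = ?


Use the extended Euclidean algorithm on (16, 11); each row r = 16*s + 11*t:
r=16, s=1, t=0
r=11, s=0, t=1
q=1: r=5, s=1, t=-1   [16*(1) + 11*(-1) = 5]
q=2: r=1, s=-2, t=3   [16*(-2) + 11*(3) = 1]
q=5: r=0, s=11, t=-16   [16*(11) + 11*(-16) = 0]
GCD = 1 with t = 3, so 11*(3) ≡ 1 (mod 16)
Inverse = 3 mod 16 = 3
Check: 11 * 3 = 33 ≡ 1 (mod 16)

11^(-1) ≡ 3 (mod 16)


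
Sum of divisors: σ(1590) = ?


Divisors of 1590: 1, 2, 3, 5, 6, 10, 15, 30, 53, 106, 159, 265, 318, 530, 795, 1590
Sum = 1 + 2 + 3 + 5 + 6 + 10 + 15 + 30 + 53 + 106 + 159 + 265 + 318 + 530 + 795 + 1590 = 3888

σ(1590) = 3888


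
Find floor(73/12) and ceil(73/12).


73/12 = 6.0833
floor = 6
ceil = 7

floor = 6, ceil = 7


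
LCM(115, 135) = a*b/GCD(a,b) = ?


GCD(115, 135) = 5
LCM = 115*135/5 = 15525/5 = 3105

LCM = 3105


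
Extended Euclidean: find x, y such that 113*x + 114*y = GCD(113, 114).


Tabular extended Euclidean (each row: r = 113*s + 114*t):
r=113, s=1, t=0
r=114, s=0, t=1
q=0: r=113, s=1, t=0   [113*(1) + 114*(0) = 113]
q=1: r=1, s=-1, t=1   [113*(-1) + 114*(1) = 1]
q=113: r=0, s=114, t=-113   [113*(114) + 114*(-113) = 0]
GCD = 1; from the row with r=1: x=-1, y=1
Check: 113*(-1) + 114*(1) = -113 + 114 = 1

GCD = 1, x = -1, y = 1


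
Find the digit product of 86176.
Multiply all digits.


8 × 6 × 1 × 7 × 6 = 2016


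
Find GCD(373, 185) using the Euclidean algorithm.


373 = 2 * 185 + 3
185 = 61 * 3 + 2
3 = 1 * 2 + 1
2 = 2 * 1 + 0
GCD = 1


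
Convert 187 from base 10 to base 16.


187 (base 10) = 187 (decimal)
187 (decimal) = BB (base 16)


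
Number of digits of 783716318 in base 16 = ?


783716318 in base 16 = 2EB68FDE
Number of digits = 8

8 digits (base 16)


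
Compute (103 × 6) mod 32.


103 × 6 = 618
618 mod 32 = 10


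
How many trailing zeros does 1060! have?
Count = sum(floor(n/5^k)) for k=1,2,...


floor(1060/5) = 212
floor(1060/25) = 42
floor(1060/125) = 8
floor(1060/625) = 1
Total = 263

263 trailing zeros


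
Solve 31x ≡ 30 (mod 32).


GCD(31, 32) = 1, unique solution
a^(-1) mod 32 = 31
x = 31 * 30 mod 32 = 2

x ≡ 2 (mod 32)


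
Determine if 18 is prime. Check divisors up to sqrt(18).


18 / 2 = 9 (exact division)
18 is NOT prime.

No, 18 is not prime


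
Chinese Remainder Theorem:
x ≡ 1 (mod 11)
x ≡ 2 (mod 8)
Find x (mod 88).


M = 11*8 = 88
M1 = M/11 = 8, M2 = M/8 = 11
M1^(-1) mod 11 = 7, M2^(-1) mod 8 = 3
x = 1*8*7 + 2*11*3 = 122
122 mod 88 = 34
Check: 34 mod 11 = 1 ✓, 34 mod 8 = 2 ✓

x ≡ 34 (mod 88)


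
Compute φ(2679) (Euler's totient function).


2679 = 3 × 19 × 47
Prime factors: 3, 19, 47
φ(2679) = 2679 × (1-1/3) × (1-1/19) × (1-1/47)
= 2679 × 2/3 × 18/19 × 46/47 = 1656

φ(2679) = 1656


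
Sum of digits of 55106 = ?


5 + 5 + 1 + 0 + 6 = 17


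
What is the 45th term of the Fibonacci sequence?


Sequence: 1, 1, 2, 3, 5, 8, 13, 21, 34, 55, 89, 144, 233, 377, 610, 987, 1597, 2584, 4181, 6765, 10946, 17711, 28657, 46368, 75025, 121393, 196418, 317811, 514229, 832040, 1346269, 2178309, 3524578, 5702887, 9227465, 14930352, 24157817, 39088169, 63245986, 102334155, 165580141, 267914296, 433494437, 701408733, 1134903170
F(45) = 1134903170


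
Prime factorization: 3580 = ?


3580 / 2 = 1790
1790 / 2 = 895
895 / 5 = 179
179 / 179 = 1
3580 = 2^2 × 5 × 179


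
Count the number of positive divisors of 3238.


3238 = 2^1 × 1619^1
d(3238) = (1+1) × (1+1) = 4

4 divisors


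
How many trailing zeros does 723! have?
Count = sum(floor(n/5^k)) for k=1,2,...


floor(723/5) = 144
floor(723/25) = 28
floor(723/125) = 5
floor(723/625) = 1
Total = 178

178 trailing zeros


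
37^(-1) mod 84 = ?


Use the extended Euclidean algorithm on (84, 37); each row r = 84*s + 37*t:
r=84, s=1, t=0
r=37, s=0, t=1
q=2: r=10, s=1, t=-2   [84*(1) + 37*(-2) = 10]
q=3: r=7, s=-3, t=7   [84*(-3) + 37*(7) = 7]
q=1: r=3, s=4, t=-9   [84*(4) + 37*(-9) = 3]
q=2: r=1, s=-11, t=25   [84*(-11) + 37*(25) = 1]
q=3: r=0, s=37, t=-84   [84*(37) + 37*(-84) = 0]
GCD = 1 with t = 25, so 37*(25) ≡ 1 (mod 84)
Inverse = 25 mod 84 = 25
Check: 37 * 25 = 925 ≡ 1 (mod 84)

37^(-1) ≡ 25 (mod 84)


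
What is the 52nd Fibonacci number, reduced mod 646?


F(k) mod 646 for k=1..52:
1, 1, 2, 3, 5, 8, 13, 21, 34, 55, 89, 144, 233, 377, 610, 341, 305, 0, 305, 305, 610, 269, 233, 502, 89, 591, 34, 625, 13, 638, 5, 643, 2, 645, 1, 0, 1, 1, 2, 3, 5, 8, 13, 21, 34, 55, 89, 144, 233, 377, 610, 341
F(52) mod 646 = 341


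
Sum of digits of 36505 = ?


3 + 6 + 5 + 0 + 5 = 19


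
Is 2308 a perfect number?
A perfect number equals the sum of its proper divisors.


Proper divisors of 2308: 1, 2, 4, 577, 1154
Sum = 1 + 2 + 4 + 577 + 1154 = 1738

No, 2308 is not perfect (1738 ≠ 2308)


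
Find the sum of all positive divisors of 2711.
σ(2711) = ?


Divisors of 2711: 1, 2711
Sum = 1 + 2711 = 2712

σ(2711) = 2712


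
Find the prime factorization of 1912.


1912 / 2 = 956
956 / 2 = 478
478 / 2 = 239
239 / 239 = 1
1912 = 2^3 × 239


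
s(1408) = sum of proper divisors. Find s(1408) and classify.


Proper divisors: 1, 2, 4, 8, 11, 16, 22, 32, 44, 64, 88, 128, 176, 352, 704
Sum = 1 + 2 + 4 + 8 + 11 + 16 + 22 + 32 + 44 + 64 + 88 + 128 + 176 + 352 + 704 = 1652
1652 > 1408 → abundant

s(1408) = 1652 (abundant)


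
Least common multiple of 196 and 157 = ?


GCD(196, 157) = 1
LCM = 196*157/1 = 30772/1 = 30772

LCM = 30772


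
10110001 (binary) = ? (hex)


10110001 (base 2) = 177 (decimal)
177 (decimal) = B1 (base 16)


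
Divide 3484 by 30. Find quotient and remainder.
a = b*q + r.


3484 = 30 * 116 + 4
Check: 3480 + 4 = 3484

q = 116, r = 4


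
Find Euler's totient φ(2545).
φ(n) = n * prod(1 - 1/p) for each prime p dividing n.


2545 = 5 × 509
Prime factors: 5, 509
φ(2545) = 2545 × (1-1/5) × (1-1/509)
= 2545 × 4/5 × 508/509 = 2032

φ(2545) = 2032


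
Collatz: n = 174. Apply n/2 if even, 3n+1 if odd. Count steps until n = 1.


174 → 87 → 262 → 131 → 394 → 197 → 592 → 296 → 148 → 74 → 37 → 112 → 56 → 28 → 14 → 7 → 22 → 11 → 34 → 17 → 52 → 26 → 13 → 40 → 20 → 10 → 5 → 16 → 8 → 4 → 2 → 1
Total steps = 31

31 steps


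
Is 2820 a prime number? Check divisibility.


2820 / 2 = 1410 (exact division)
2820 is NOT prime.

No, 2820 is not prime


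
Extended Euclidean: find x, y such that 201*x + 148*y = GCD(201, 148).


Tabular extended Euclidean (each row: r = 201*s + 148*t):
r=201, s=1, t=0
r=148, s=0, t=1
q=1: r=53, s=1, t=-1   [201*(1) + 148*(-1) = 53]
q=2: r=42, s=-2, t=3   [201*(-2) + 148*(3) = 42]
q=1: r=11, s=3, t=-4   [201*(3) + 148*(-4) = 11]
q=3: r=9, s=-11, t=15   [201*(-11) + 148*(15) = 9]
q=1: r=2, s=14, t=-19   [201*(14) + 148*(-19) = 2]
q=4: r=1, s=-67, t=91   [201*(-67) + 148*(91) = 1]
q=2: r=0, s=148, t=-201   [201*(148) + 148*(-201) = 0]
GCD = 1; from the row with r=1: x=-67, y=91
Check: 201*(-67) + 148*(91) = -13467 + 13468 = 1

GCD = 1, x = -67, y = 91


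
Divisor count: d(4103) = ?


4103 = 11^1 × 373^1
d(4103) = (1+1) × (1+1) = 4

4 divisors


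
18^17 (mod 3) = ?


18^1 mod 3 = 0
18^2 mod 3 = 0
18^3 mod 3 = 0
18^4 mod 3 = 0
18^5 mod 3 = 0
18^6 mod 3 = 0
18^7 mod 3 = 0
18^8 mod 3 = 0
18^9 mod 3 = 0
18^10 mod 3 = 0
18^11 mod 3 = 0
18^12 mod 3 = 0
18^13 mod 3 = 0
18^14 mod 3 = 0
18^15 mod 3 = 0
18^16 mod 3 = 0
18^17 mod 3 = 0


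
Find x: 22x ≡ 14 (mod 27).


GCD(22, 27) = 1, unique solution
a^(-1) mod 27 = 16
x = 16 * 14 mod 27 = 8

x ≡ 8 (mod 27)


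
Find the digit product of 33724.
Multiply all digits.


3 × 3 × 7 × 2 × 4 = 504


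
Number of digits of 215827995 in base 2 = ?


215827995 in base 2 = 1100110111010100011000011011
Number of digits = 28

28 digits (base 2)


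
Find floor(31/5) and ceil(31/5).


31/5 = 6.2000
floor = 6
ceil = 7

floor = 6, ceil = 7


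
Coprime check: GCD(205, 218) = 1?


Euclidean algorithm:
218 = 1 * 205 + 13
205 = 15 * 13 + 10
13 = 1 * 10 + 3
10 = 3 * 3 + 1
3 = 3 * 1 + 0
GCD(205, 218) = 1

Yes, coprime (GCD = 1)


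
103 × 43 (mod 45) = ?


103 × 43 = 4429
4429 mod 45 = 19


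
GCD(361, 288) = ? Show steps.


361 = 1 * 288 + 73
288 = 3 * 73 + 69
73 = 1 * 69 + 4
69 = 17 * 4 + 1
4 = 4 * 1 + 0
GCD = 1


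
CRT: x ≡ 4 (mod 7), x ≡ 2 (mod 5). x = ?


M = 7*5 = 35
M1 = M/7 = 5, M2 = M/5 = 7
M1^(-1) mod 7 = 3, M2^(-1) mod 5 = 3
x = 4*5*3 + 2*7*3 = 102
102 mod 35 = 32
Check: 32 mod 7 = 4 ✓, 32 mod 5 = 2 ✓

x ≡ 32 (mod 35)


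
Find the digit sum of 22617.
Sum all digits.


2 + 2 + 6 + 1 + 7 = 18


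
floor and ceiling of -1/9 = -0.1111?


-1/9 = -0.1111
floor = -1
ceil = 0

floor = -1, ceil = 0


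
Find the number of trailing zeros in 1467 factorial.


floor(1467/5) = 293
floor(1467/25) = 58
floor(1467/125) = 11
floor(1467/625) = 2
Total = 364

364 trailing zeros


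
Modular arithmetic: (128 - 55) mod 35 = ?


128 - 55 = 73
73 mod 35 = 3


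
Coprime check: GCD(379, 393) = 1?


Euclidean algorithm:
393 = 1 * 379 + 14
379 = 27 * 14 + 1
14 = 14 * 1 + 0
GCD(379, 393) = 1

Yes, coprime (GCD = 1)


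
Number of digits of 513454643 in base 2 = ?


513454643 in base 2 = 11110100110101011001000110011
Number of digits = 29

29 digits (base 2)


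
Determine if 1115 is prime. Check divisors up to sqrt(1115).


1115 / 5 = 223 (exact division)
1115 is NOT prime.

No, 1115 is not prime


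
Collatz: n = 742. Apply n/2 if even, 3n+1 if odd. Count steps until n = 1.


742 → 371 → 1114 → 557 → 1672 → 836 → 418 → 209 → 628 → 314 → 157 → 472 → 236 → 118 → 59 → 178 → 89 → 268 → 134 → 67 → 202 → 101 → 304 → 152 → 76 → 38 → 19 → 58 → 29 → 88 → 44 → 22 → 11 → 34 → 17 → 52 → 26 → 13 → 40 → 20 → 10 → 5 → 16 → 8 → 4 → 2 → 1
Total steps = 46

46 steps


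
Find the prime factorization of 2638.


2638 / 2 = 1319
1319 / 1319 = 1
2638 = 2 × 1319


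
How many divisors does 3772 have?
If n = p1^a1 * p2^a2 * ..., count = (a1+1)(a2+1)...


3772 = 2^2 × 23^1 × 41^1
d(3772) = (2+1) × (1+1) × (1+1) = 12

12 divisors


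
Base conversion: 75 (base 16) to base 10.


75 (base 16) = 117 (decimal)
117 (decimal) = 117 (base 10)


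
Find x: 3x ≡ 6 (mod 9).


GCD(3, 9) = 3 divides 6
Divide: 1x ≡ 2 (mod 3)
x ≡ 2 (mod 3)


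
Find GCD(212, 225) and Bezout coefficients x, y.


Tabular extended Euclidean (each row: r = 212*s + 225*t):
r=212, s=1, t=0
r=225, s=0, t=1
q=0: r=212, s=1, t=0   [212*(1) + 225*(0) = 212]
q=1: r=13, s=-1, t=1   [212*(-1) + 225*(1) = 13]
q=16: r=4, s=17, t=-16   [212*(17) + 225*(-16) = 4]
q=3: r=1, s=-52, t=49   [212*(-52) + 225*(49) = 1]
q=4: r=0, s=225, t=-212   [212*(225) + 225*(-212) = 0]
GCD = 1; from the row with r=1: x=-52, y=49
Check: 212*(-52) + 225*(49) = -11024 + 11025 = 1

GCD = 1, x = -52, y = 49


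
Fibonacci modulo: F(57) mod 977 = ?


F(k) mod 977 for k=1..57:
1, 1, 2, 3, 5, 8, 13, 21, 34, 55, 89, 144, 233, 377, 610, 10, 620, 630, 273, 903, 199, 125, 324, 449, 773, 245, 41, 286, 327, 613, 940, 576, 539, 138, 677, 815, 515, 353, 868, 244, 135, 379, 514, 893, 430, 346, 776, 145, 921, 89, 33, 122, 155, 277, 432, 709, 164
F(57) mod 977 = 164


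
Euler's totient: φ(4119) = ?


4119 = 3 × 1373
Prime factors: 3, 1373
φ(4119) = 4119 × (1-1/3) × (1-1/1373)
= 4119 × 2/3 × 1372/1373 = 2744

φ(4119) = 2744


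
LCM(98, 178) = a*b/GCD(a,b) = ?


GCD(98, 178) = 2
LCM = 98*178/2 = 17444/2 = 8722

LCM = 8722


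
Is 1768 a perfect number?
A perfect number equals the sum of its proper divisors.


Proper divisors of 1768: 1, 2, 4, 8, 13, 17, 26, 34, 52, 68, 104, 136, 221, 442, 884
Sum = 1 + 2 + 4 + 8 + 13 + 17 + 26 + 34 + 52 + 68 + 104 + 136 + 221 + 442 + 884 = 2012

No, 1768 is not perfect (2012 ≠ 1768)


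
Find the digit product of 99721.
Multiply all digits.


9 × 9 × 7 × 2 × 1 = 1134


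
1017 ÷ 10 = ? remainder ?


1017 = 10 * 101 + 7
Check: 1010 + 7 = 1017

q = 101, r = 7


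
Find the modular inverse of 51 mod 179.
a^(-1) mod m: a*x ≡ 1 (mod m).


Use the extended Euclidean algorithm on (179, 51); each row r = 179*s + 51*t:
r=179, s=1, t=0
r=51, s=0, t=1
q=3: r=26, s=1, t=-3   [179*(1) + 51*(-3) = 26]
q=1: r=25, s=-1, t=4   [179*(-1) + 51*(4) = 25]
q=1: r=1, s=2, t=-7   [179*(2) + 51*(-7) = 1]
q=25: r=0, s=-51, t=179   [179*(-51) + 51*(179) = 0]
GCD = 1 with t = -7, so 51*(-7) ≡ 1 (mod 179)
Inverse = -7 mod 179 = 172
Check: 51 * 172 = 8772 ≡ 1 (mod 179)

51^(-1) ≡ 172 (mod 179)


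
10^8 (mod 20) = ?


10^1 mod 20 = 10
10^2 mod 20 = 0
10^3 mod 20 = 0
10^4 mod 20 = 0
10^5 mod 20 = 0
10^6 mod 20 = 0
10^7 mod 20 = 0
10^8 mod 20 = 0


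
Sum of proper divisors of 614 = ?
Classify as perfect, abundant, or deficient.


Proper divisors: 1, 2, 307
Sum = 1 + 2 + 307 = 310
310 < 614 → deficient

s(614) = 310 (deficient)


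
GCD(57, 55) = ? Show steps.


57 = 1 * 55 + 2
55 = 27 * 2 + 1
2 = 2 * 1 + 0
GCD = 1


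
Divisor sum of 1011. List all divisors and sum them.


Divisors of 1011: 1, 3, 337, 1011
Sum = 1 + 3 + 337 + 1011 = 1352

σ(1011) = 1352


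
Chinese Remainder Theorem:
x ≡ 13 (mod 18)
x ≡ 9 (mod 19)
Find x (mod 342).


M = 18*19 = 342
M1 = M/18 = 19, M2 = M/19 = 18
M1^(-1) mod 18 = 1, M2^(-1) mod 19 = 18
x = 13*19*1 + 9*18*18 = 3163
3163 mod 342 = 85
Check: 85 mod 18 = 13 ✓, 85 mod 19 = 9 ✓

x ≡ 85 (mod 342)


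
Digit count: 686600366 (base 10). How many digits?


686600366 has 9 digits in base 10
floor(log10(686600366)) + 1 = floor(8.8367) + 1 = 9

9 digits (base 10)


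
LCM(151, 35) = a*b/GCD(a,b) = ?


GCD(151, 35) = 1
LCM = 151*35/1 = 5285/1 = 5285

LCM = 5285


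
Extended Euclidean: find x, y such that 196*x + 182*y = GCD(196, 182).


Tabular extended Euclidean (each row: r = 196*s + 182*t):
r=196, s=1, t=0
r=182, s=0, t=1
q=1: r=14, s=1, t=-1   [196*(1) + 182*(-1) = 14]
q=13: r=0, s=-13, t=14   [196*(-13) + 182*(14) = 0]
GCD = 14; from the row with r=14: x=1, y=-1
Check: 196*(1) + 182*(-1) = 196 - 182 = 14

GCD = 14, x = 1, y = -1


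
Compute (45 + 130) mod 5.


45 + 130 = 175
175 mod 5 = 0


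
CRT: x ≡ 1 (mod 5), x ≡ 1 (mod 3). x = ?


M = 5*3 = 15
M1 = M/5 = 3, M2 = M/3 = 5
M1^(-1) mod 5 = 2, M2^(-1) mod 3 = 2
x = 1*3*2 + 1*5*2 = 16
16 mod 15 = 1
Check: 1 mod 5 = 1 ✓, 1 mod 3 = 1 ✓

x ≡ 1 (mod 15)


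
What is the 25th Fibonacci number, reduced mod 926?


F(k) mod 926 for k=1..25:
1, 1, 2, 3, 5, 8, 13, 21, 34, 55, 89, 144, 233, 377, 610, 61, 671, 732, 477, 283, 760, 117, 877, 68, 19
F(25) mod 926 = 19


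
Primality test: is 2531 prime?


Check divisors up to sqrt(2531) = 50.3090
No divisors found.
2531 is prime.

Yes, 2531 is prime


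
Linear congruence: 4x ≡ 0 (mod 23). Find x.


GCD(4, 23) = 1, unique solution
a^(-1) mod 23 = 6
x = 6 * 0 mod 23 = 0

x ≡ 0 (mod 23)


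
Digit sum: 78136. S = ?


7 + 8 + 1 + 3 + 6 = 25


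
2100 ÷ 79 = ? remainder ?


2100 = 79 * 26 + 46
Check: 2054 + 46 = 2100

q = 26, r = 46


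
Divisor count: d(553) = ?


553 = 7^1 × 79^1
d(553) = (1+1) × (1+1) = 4

4 divisors


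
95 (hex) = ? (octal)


95 (base 16) = 149 (decimal)
149 (decimal) = 225 (base 8)


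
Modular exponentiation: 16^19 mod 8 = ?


16^1 mod 8 = 0
16^2 mod 8 = 0
16^3 mod 8 = 0
16^4 mod 8 = 0
16^5 mod 8 = 0
16^6 mod 8 = 0
16^7 mod 8 = 0
16^8 mod 8 = 0
16^9 mod 8 = 0
16^10 mod 8 = 0
16^11 mod 8 = 0
16^12 mod 8 = 0
16^13 mod 8 = 0
16^14 mod 8 = 0
16^15 mod 8 = 0
16^16 mod 8 = 0
16^17 mod 8 = 0
16^18 mod 8 = 0
16^19 mod 8 = 0


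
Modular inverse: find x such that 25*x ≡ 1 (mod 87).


Use the extended Euclidean algorithm on (87, 25); each row r = 87*s + 25*t:
r=87, s=1, t=0
r=25, s=0, t=1
q=3: r=12, s=1, t=-3   [87*(1) + 25*(-3) = 12]
q=2: r=1, s=-2, t=7   [87*(-2) + 25*(7) = 1]
q=12: r=0, s=25, t=-87   [87*(25) + 25*(-87) = 0]
GCD = 1 with t = 7, so 25*(7) ≡ 1 (mod 87)
Inverse = 7 mod 87 = 7
Check: 25 * 7 = 175 ≡ 1 (mod 87)

25^(-1) ≡ 7 (mod 87)


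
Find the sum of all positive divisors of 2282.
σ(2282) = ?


Divisors of 2282: 1, 2, 7, 14, 163, 326, 1141, 2282
Sum = 1 + 2 + 7 + 14 + 163 + 326 + 1141 + 2282 = 3936

σ(2282) = 3936


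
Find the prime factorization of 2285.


2285 / 5 = 457
457 / 457 = 1
2285 = 5 × 457


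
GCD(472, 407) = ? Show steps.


472 = 1 * 407 + 65
407 = 6 * 65 + 17
65 = 3 * 17 + 14
17 = 1 * 14 + 3
14 = 4 * 3 + 2
3 = 1 * 2 + 1
2 = 2 * 1 + 0
GCD = 1


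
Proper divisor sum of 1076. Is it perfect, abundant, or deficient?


Proper divisors: 1, 2, 4, 269, 538
Sum = 1 + 2 + 4 + 269 + 538 = 814
814 < 1076 → deficient

s(1076) = 814 (deficient)


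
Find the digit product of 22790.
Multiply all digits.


2 × 2 × 7 × 9 × 0 = 0


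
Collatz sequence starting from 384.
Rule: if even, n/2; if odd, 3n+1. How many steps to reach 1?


384 → 192 → 96 → 48 → 24 → 12 → 6 → 3 → 10 → 5 → 16 → 8 → 4 → 2 → 1
Total steps = 14

14 steps


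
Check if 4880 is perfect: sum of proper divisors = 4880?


Proper divisors of 4880: 1, 2, 4, 5, 8, 10, 16, 20, 40, 61, 80, 122, 244, 305, 488, 610, 976, 1220, 2440
Sum = 1 + 2 + 4 + 5 + 8 + 10 + 16 + 20 + 40 + 61 + 80 + 122 + 244 + 305 + 488 + 610 + 976 + 1220 + 2440 = 6652

No, 4880 is not perfect (6652 ≠ 4880)


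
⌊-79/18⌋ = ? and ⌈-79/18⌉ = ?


-79/18 = -4.3889
floor = -5
ceil = -4

floor = -5, ceil = -4


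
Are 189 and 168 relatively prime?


Euclidean algorithm:
189 = 1 * 168 + 21
168 = 8 * 21 + 0
GCD(189, 168) = 21

No, not coprime (GCD = 21)


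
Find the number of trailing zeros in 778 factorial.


floor(778/5) = 155
floor(778/25) = 31
floor(778/125) = 6
floor(778/625) = 1
Total = 193

193 trailing zeros


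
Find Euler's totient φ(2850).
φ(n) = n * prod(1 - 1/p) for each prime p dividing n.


2850 = 2 × 3 × 5^2 × 19
Prime factors: 2, 3, 5, 19
φ(2850) = 2850 × (1-1/2) × (1-1/3) × (1-1/5) × (1-1/19)
= 2850 × 1/2 × 2/3 × 4/5 × 18/19 = 720

φ(2850) = 720


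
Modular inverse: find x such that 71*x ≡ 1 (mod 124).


Use the extended Euclidean algorithm on (124, 71); each row r = 124*s + 71*t:
r=124, s=1, t=0
r=71, s=0, t=1
q=1: r=53, s=1, t=-1   [124*(1) + 71*(-1) = 53]
q=1: r=18, s=-1, t=2   [124*(-1) + 71*(2) = 18]
q=2: r=17, s=3, t=-5   [124*(3) + 71*(-5) = 17]
q=1: r=1, s=-4, t=7   [124*(-4) + 71*(7) = 1]
q=17: r=0, s=71, t=-124   [124*(71) + 71*(-124) = 0]
GCD = 1 with t = 7, so 71*(7) ≡ 1 (mod 124)
Inverse = 7 mod 124 = 7
Check: 71 * 7 = 497 ≡ 1 (mod 124)

71^(-1) ≡ 7 (mod 124)


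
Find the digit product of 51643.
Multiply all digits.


5 × 1 × 6 × 4 × 3 = 360


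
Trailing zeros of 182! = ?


floor(182/5) = 36
floor(182/25) = 7
floor(182/125) = 1
Total = 44

44 trailing zeros


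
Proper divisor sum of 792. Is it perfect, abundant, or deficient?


Proper divisors: 1, 2, 3, 4, 6, 8, 9, 11, 12, 18, 22, 24, 33, 36, 44, 66, 72, 88, 99, 132, 198, 264, 396
Sum = 1 + 2 + 3 + 4 + 6 + 8 + 9 + 11 + 12 + 18 + 22 + 24 + 33 + 36 + 44 + 66 + 72 + 88 + 99 + 132 + 198 + 264 + 396 = 1548
1548 > 792 → abundant

s(792) = 1548 (abundant)


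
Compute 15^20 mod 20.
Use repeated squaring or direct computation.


15^1 mod 20 = 15
15^2 mod 20 = 5
15^3 mod 20 = 15
15^4 mod 20 = 5
15^5 mod 20 = 15
15^6 mod 20 = 5
15^7 mod 20 = 15
15^8 mod 20 = 5
15^9 mod 20 = 15
15^10 mod 20 = 5
15^11 mod 20 = 15
15^12 mod 20 = 5
15^13 mod 20 = 15
15^14 mod 20 = 5
15^15 mod 20 = 15
15^16 mod 20 = 5
15^17 mod 20 = 15
15^18 mod 20 = 5
15^19 mod 20 = 15
15^20 mod 20 = 5


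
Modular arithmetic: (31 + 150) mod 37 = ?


31 + 150 = 181
181 mod 37 = 33


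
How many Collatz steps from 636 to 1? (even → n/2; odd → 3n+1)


636 → 318 → 159 → 478 → 239 → 718 → 359 → 1078 → 539 → 1618 → 809 → 2428 → 1214 → 607 → 1822 → 911 → 2734 → 1367 → 4102 → 2051 → 6154 → 3077 → 9232 → 4616 → 2308 → 1154 → 577 → 1732 → 866 → 433 → 1300 → 650 → 325 → 976 → 488 → 244 → 122 → 61 → 184 → 92 → 46 → 23 → 70 → 35 → 106 → 53 → 160 → 80 → 40 → 20 → 10 → 5 → 16 → 8 → 4 → 2 → 1
Total steps = 56

56 steps


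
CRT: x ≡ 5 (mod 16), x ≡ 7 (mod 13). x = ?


M = 16*13 = 208
M1 = M/16 = 13, M2 = M/13 = 16
M1^(-1) mod 16 = 5, M2^(-1) mod 13 = 9
x = 5*13*5 + 7*16*9 = 1333
1333 mod 208 = 85
Check: 85 mod 16 = 5 ✓, 85 mod 13 = 7 ✓

x ≡ 85 (mod 208)


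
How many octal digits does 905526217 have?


905526217 in base 8 = 6576235711
Number of digits = 10

10 digits (base 8)


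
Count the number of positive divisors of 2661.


2661 = 3^1 × 887^1
d(2661) = (1+1) × (1+1) = 4

4 divisors


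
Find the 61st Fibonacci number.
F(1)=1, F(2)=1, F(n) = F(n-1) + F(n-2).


Sequence: 1, 1, 2, 3, 5, 8, 13, 21, 34, 55, 89, 144, 233, 377, 610, 987, 1597, 2584, 4181, 6765, 10946, 17711, 28657, 46368, 75025, 121393, 196418, 317811, 514229, 832040, 1346269, 2178309, 3524578, 5702887, 9227465, 14930352, 24157817, 39088169, 63245986, 102334155, 165580141, 267914296, 433494437, 701408733, 1134903170, 1836311903, 2971215073, 4807526976, 7778742049, 12586269025, 20365011074, 32951280099, 53316291173, 86267571272, 139583862445, 225851433717, 365435296162, 591286729879, 956722026041, 1548008755920, 2504730781961
F(61) = 2504730781961


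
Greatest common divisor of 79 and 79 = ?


79 = 1 * 79 + 0
GCD = 79


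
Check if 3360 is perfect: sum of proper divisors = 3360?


Proper divisors of 3360: 1, 2, 3, 4, 5, 6, 7, 8, 10, 12, 14, 15, 16, 20, 21, 24, 28, 30, 32, 35, 40, 42, 48, 56, 60, 70, 80, 84, 96, 105, 112, 120, 140, 160, 168, 210, 224, 240, 280, 336, 420, 480, 560, 672, 840, 1120, 1680
Sum = 1 + 2 + 3 + 4 + 5 + 6 + 7 + 8 + 10 + 12 + 14 + 15 + 16 + 20 + 21 + 24 + 28 + 30 + 32 + 35 + 40 + 42 + 48 + 56 + 60 + 70 + 80 + 84 + 96 + 105 + 112 + 120 + 140 + 160 + 168 + 210 + 224 + 240 + 280 + 336 + 420 + 480 + 560 + 672 + 840 + 1120 + 1680 = 8736

No, 3360 is not perfect (8736 ≠ 3360)


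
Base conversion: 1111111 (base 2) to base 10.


1111111 (base 2) = 127 (decimal)
127 (decimal) = 127 (base 10)


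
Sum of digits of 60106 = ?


6 + 0 + 1 + 0 + 6 = 13


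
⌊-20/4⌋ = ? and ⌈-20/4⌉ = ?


-20/4 = -5.0000
floor = -5
ceil = -5

floor = -5, ceil = -5


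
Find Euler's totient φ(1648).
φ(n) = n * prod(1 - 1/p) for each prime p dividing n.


1648 = 2^4 × 103
Prime factors: 2, 103
φ(1648) = 1648 × (1-1/2) × (1-1/103)
= 1648 × 1/2 × 102/103 = 816

φ(1648) = 816


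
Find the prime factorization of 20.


20 / 2 = 10
10 / 2 = 5
5 / 5 = 1
20 = 2^2 × 5


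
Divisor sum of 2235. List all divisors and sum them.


Divisors of 2235: 1, 3, 5, 15, 149, 447, 745, 2235
Sum = 1 + 3 + 5 + 15 + 149 + 447 + 745 + 2235 = 3600

σ(2235) = 3600


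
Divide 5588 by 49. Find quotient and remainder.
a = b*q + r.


5588 = 49 * 114 + 2
Check: 5586 + 2 = 5588

q = 114, r = 2


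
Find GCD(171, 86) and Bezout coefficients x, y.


Tabular extended Euclidean (each row: r = 171*s + 86*t):
r=171, s=1, t=0
r=86, s=0, t=1
q=1: r=85, s=1, t=-1   [171*(1) + 86*(-1) = 85]
q=1: r=1, s=-1, t=2   [171*(-1) + 86*(2) = 1]
q=85: r=0, s=86, t=-171   [171*(86) + 86*(-171) = 0]
GCD = 1; from the row with r=1: x=-1, y=2
Check: 171*(-1) + 86*(2) = -171 + 172 = 1

GCD = 1, x = -1, y = 2


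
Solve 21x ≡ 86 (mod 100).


GCD(21, 100) = 1, unique solution
a^(-1) mod 100 = 81
x = 81 * 86 mod 100 = 66

x ≡ 66 (mod 100)


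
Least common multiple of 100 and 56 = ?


GCD(100, 56) = 4
LCM = 100*56/4 = 5600/4 = 1400

LCM = 1400


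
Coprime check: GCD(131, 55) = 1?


Euclidean algorithm:
131 = 2 * 55 + 21
55 = 2 * 21 + 13
21 = 1 * 13 + 8
13 = 1 * 8 + 5
8 = 1 * 5 + 3
5 = 1 * 3 + 2
3 = 1 * 2 + 1
2 = 2 * 1 + 0
GCD(131, 55) = 1

Yes, coprime (GCD = 1)


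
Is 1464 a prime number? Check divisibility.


1464 / 2 = 732 (exact division)
1464 is NOT prime.

No, 1464 is not prime


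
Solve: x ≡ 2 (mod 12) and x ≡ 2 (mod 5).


M = 12*5 = 60
M1 = M/12 = 5, M2 = M/5 = 12
M1^(-1) mod 12 = 5, M2^(-1) mod 5 = 3
x = 2*5*5 + 2*12*3 = 122
122 mod 60 = 2
Check: 2 mod 12 = 2 ✓, 2 mod 5 = 2 ✓

x ≡ 2 (mod 60)


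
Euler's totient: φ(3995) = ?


3995 = 5 × 17 × 47
Prime factors: 5, 17, 47
φ(3995) = 3995 × (1-1/5) × (1-1/17) × (1-1/47)
= 3995 × 4/5 × 16/17 × 46/47 = 2944

φ(3995) = 2944


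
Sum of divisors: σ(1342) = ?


Divisors of 1342: 1, 2, 11, 22, 61, 122, 671, 1342
Sum = 1 + 2 + 11 + 22 + 61 + 122 + 671 + 1342 = 2232

σ(1342) = 2232


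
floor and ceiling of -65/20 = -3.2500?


-65/20 = -3.2500
floor = -4
ceil = -3

floor = -4, ceil = -3


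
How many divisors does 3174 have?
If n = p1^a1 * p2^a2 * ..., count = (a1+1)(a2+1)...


3174 = 2^1 × 3^1 × 23^2
d(3174) = (1+1) × (1+1) × (2+1) = 12

12 divisors


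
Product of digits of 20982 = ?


2 × 0 × 9 × 8 × 2 = 0


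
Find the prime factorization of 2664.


2664 / 2 = 1332
1332 / 2 = 666
666 / 2 = 333
333 / 3 = 111
111 / 3 = 37
37 / 37 = 1
2664 = 2^3 × 3^2 × 37


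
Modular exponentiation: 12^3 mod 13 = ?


12^1 mod 13 = 12
12^2 mod 13 = 1
12^3 mod 13 = 12


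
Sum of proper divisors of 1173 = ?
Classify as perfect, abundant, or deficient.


Proper divisors: 1, 3, 17, 23, 51, 69, 391
Sum = 1 + 3 + 17 + 23 + 51 + 69 + 391 = 555
555 < 1173 → deficient

s(1173) = 555 (deficient)


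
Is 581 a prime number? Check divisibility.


581 / 7 = 83 (exact division)
581 is NOT prime.

No, 581 is not prime


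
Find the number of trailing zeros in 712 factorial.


floor(712/5) = 142
floor(712/25) = 28
floor(712/125) = 5
floor(712/625) = 1
Total = 176

176 trailing zeros


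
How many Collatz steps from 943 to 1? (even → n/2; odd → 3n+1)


943 → 2830 → 1415 → 4246 → 2123 → 6370 → 3185 → 9556 → 4778 → 2389 → 7168 → 3584 → 1792 → 896 → 448 → 224 → 112 → 56 → 28 → 14 → 7 → 22 → 11 → 34 → 17 → 52 → 26 → 13 → 40 → 20 → 10 → 5 → 16 → 8 → 4 → 2 → 1
Total steps = 36

36 steps


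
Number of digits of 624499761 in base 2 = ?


624499761 in base 2 = 100101001110010001110000110001
Number of digits = 30

30 digits (base 2)


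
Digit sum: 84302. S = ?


8 + 4 + 3 + 0 + 2 = 17


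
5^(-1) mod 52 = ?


Use the extended Euclidean algorithm on (52, 5); each row r = 52*s + 5*t:
r=52, s=1, t=0
r=5, s=0, t=1
q=10: r=2, s=1, t=-10   [52*(1) + 5*(-10) = 2]
q=2: r=1, s=-2, t=21   [52*(-2) + 5*(21) = 1]
q=2: r=0, s=5, t=-52   [52*(5) + 5*(-52) = 0]
GCD = 1 with t = 21, so 5*(21) ≡ 1 (mod 52)
Inverse = 21 mod 52 = 21
Check: 5 * 21 = 105 ≡ 1 (mod 52)

5^(-1) ≡ 21 (mod 52)


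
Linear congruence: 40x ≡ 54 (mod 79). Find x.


GCD(40, 79) = 1, unique solution
a^(-1) mod 79 = 2
x = 2 * 54 mod 79 = 29

x ≡ 29 (mod 79)


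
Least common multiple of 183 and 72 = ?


GCD(183, 72) = 3
LCM = 183*72/3 = 13176/3 = 4392

LCM = 4392


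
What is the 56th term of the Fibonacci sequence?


Sequence: 1, 1, 2, 3, 5, 8, 13, 21, 34, 55, 89, 144, 233, 377, 610, 987, 1597, 2584, 4181, 6765, 10946, 17711, 28657, 46368, 75025, 121393, 196418, 317811, 514229, 832040, 1346269, 2178309, 3524578, 5702887, 9227465, 14930352, 24157817, 39088169, 63245986, 102334155, 165580141, 267914296, 433494437, 701408733, 1134903170, 1836311903, 2971215073, 4807526976, 7778742049, 12586269025, 20365011074, 32951280099, 53316291173, 86267571272, 139583862445, 225851433717
F(56) = 225851433717


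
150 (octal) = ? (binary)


150 (base 8) = 104 (decimal)
104 (decimal) = 1101000 (base 2)


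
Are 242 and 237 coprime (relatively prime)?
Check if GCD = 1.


Euclidean algorithm:
242 = 1 * 237 + 5
237 = 47 * 5 + 2
5 = 2 * 2 + 1
2 = 2 * 1 + 0
GCD(242, 237) = 1

Yes, coprime (GCD = 1)


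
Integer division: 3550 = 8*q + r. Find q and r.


3550 = 8 * 443 + 6
Check: 3544 + 6 = 3550

q = 443, r = 6


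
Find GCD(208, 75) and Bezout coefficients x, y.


Tabular extended Euclidean (each row: r = 208*s + 75*t):
r=208, s=1, t=0
r=75, s=0, t=1
q=2: r=58, s=1, t=-2   [208*(1) + 75*(-2) = 58]
q=1: r=17, s=-1, t=3   [208*(-1) + 75*(3) = 17]
q=3: r=7, s=4, t=-11   [208*(4) + 75*(-11) = 7]
q=2: r=3, s=-9, t=25   [208*(-9) + 75*(25) = 3]
q=2: r=1, s=22, t=-61   [208*(22) + 75*(-61) = 1]
q=3: r=0, s=-75, t=208   [208*(-75) + 75*(208) = 0]
GCD = 1; from the row with r=1: x=22, y=-61
Check: 208*(22) + 75*(-61) = 4576 - 4575 = 1

GCD = 1, x = 22, y = -61


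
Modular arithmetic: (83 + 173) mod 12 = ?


83 + 173 = 256
256 mod 12 = 4


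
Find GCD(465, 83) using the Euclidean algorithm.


465 = 5 * 83 + 50
83 = 1 * 50 + 33
50 = 1 * 33 + 17
33 = 1 * 17 + 16
17 = 1 * 16 + 1
16 = 16 * 1 + 0
GCD = 1


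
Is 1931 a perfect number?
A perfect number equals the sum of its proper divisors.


Proper divisors of 1931: 1
Sum = 1 = 1

No, 1931 is not perfect (1 ≠ 1931)


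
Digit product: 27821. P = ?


2 × 7 × 8 × 2 × 1 = 224


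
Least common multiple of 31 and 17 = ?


GCD(31, 17) = 1
LCM = 31*17/1 = 527/1 = 527

LCM = 527


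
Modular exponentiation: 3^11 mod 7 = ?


3^1 mod 7 = 3
3^2 mod 7 = 2
3^3 mod 7 = 6
3^4 mod 7 = 4
3^5 mod 7 = 5
3^6 mod 7 = 1
3^7 mod 7 = 3
3^8 mod 7 = 2
3^9 mod 7 = 6
3^10 mod 7 = 4
3^11 mod 7 = 5


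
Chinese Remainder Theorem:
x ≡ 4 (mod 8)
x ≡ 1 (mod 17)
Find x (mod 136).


M = 8*17 = 136
M1 = M/8 = 17, M2 = M/17 = 8
M1^(-1) mod 8 = 1, M2^(-1) mod 17 = 15
x = 4*17*1 + 1*8*15 = 188
188 mod 136 = 52
Check: 52 mod 8 = 4 ✓, 52 mod 17 = 1 ✓

x ≡ 52 (mod 136)


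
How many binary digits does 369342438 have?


369342438 in base 2 = 10110000000111011011111100110
Number of digits = 29

29 digits (base 2)


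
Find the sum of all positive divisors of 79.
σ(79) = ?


Divisors of 79: 1, 79
Sum = 1 + 79 = 80

σ(79) = 80


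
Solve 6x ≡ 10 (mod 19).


GCD(6, 19) = 1, unique solution
a^(-1) mod 19 = 16
x = 16 * 10 mod 19 = 8

x ≡ 8 (mod 19)


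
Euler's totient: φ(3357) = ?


3357 = 3^2 × 373
Prime factors: 3, 373
φ(3357) = 3357 × (1-1/3) × (1-1/373)
= 3357 × 2/3 × 372/373 = 2232

φ(3357) = 2232


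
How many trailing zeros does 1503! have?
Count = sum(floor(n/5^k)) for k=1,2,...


floor(1503/5) = 300
floor(1503/25) = 60
floor(1503/125) = 12
floor(1503/625) = 2
Total = 374

374 trailing zeros


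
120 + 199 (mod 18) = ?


120 + 199 = 319
319 mod 18 = 13


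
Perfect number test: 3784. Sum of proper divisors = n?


Proper divisors of 3784: 1, 2, 4, 8, 11, 22, 43, 44, 86, 88, 172, 344, 473, 946, 1892
Sum = 1 + 2 + 4 + 8 + 11 + 22 + 43 + 44 + 86 + 88 + 172 + 344 + 473 + 946 + 1892 = 4136

No, 3784 is not perfect (4136 ≠ 3784)


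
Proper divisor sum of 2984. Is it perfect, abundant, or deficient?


Proper divisors: 1, 2, 4, 8, 373, 746, 1492
Sum = 1 + 2 + 4 + 8 + 373 + 746 + 1492 = 2626
2626 < 2984 → deficient

s(2984) = 2626 (deficient)


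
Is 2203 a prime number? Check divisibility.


Check divisors up to sqrt(2203) = 46.9361
No divisors found.
2203 is prime.

Yes, 2203 is prime


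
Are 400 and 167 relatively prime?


Euclidean algorithm:
400 = 2 * 167 + 66
167 = 2 * 66 + 35
66 = 1 * 35 + 31
35 = 1 * 31 + 4
31 = 7 * 4 + 3
4 = 1 * 3 + 1
3 = 3 * 1 + 0
GCD(400, 167) = 1

Yes, coprime (GCD = 1)


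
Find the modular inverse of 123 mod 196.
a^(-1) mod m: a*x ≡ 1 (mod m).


Use the extended Euclidean algorithm on (196, 123); each row r = 196*s + 123*t:
r=196, s=1, t=0
r=123, s=0, t=1
q=1: r=73, s=1, t=-1   [196*(1) + 123*(-1) = 73]
q=1: r=50, s=-1, t=2   [196*(-1) + 123*(2) = 50]
q=1: r=23, s=2, t=-3   [196*(2) + 123*(-3) = 23]
q=2: r=4, s=-5, t=8   [196*(-5) + 123*(8) = 4]
q=5: r=3, s=27, t=-43   [196*(27) + 123*(-43) = 3]
q=1: r=1, s=-32, t=51   [196*(-32) + 123*(51) = 1]
q=3: r=0, s=123, t=-196   [196*(123) + 123*(-196) = 0]
GCD = 1 with t = 51, so 123*(51) ≡ 1 (mod 196)
Inverse = 51 mod 196 = 51
Check: 123 * 51 = 6273 ≡ 1 (mod 196)

123^(-1) ≡ 51 (mod 196)


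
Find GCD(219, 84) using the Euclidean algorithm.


219 = 2 * 84 + 51
84 = 1 * 51 + 33
51 = 1 * 33 + 18
33 = 1 * 18 + 15
18 = 1 * 15 + 3
15 = 5 * 3 + 0
GCD = 3


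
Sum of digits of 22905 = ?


2 + 2 + 9 + 0 + 5 = 18


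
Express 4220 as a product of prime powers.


4220 / 2 = 2110
2110 / 2 = 1055
1055 / 5 = 211
211 / 211 = 1
4220 = 2^2 × 5 × 211


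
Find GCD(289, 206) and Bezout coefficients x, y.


Tabular extended Euclidean (each row: r = 289*s + 206*t):
r=289, s=1, t=0
r=206, s=0, t=1
q=1: r=83, s=1, t=-1   [289*(1) + 206*(-1) = 83]
q=2: r=40, s=-2, t=3   [289*(-2) + 206*(3) = 40]
q=2: r=3, s=5, t=-7   [289*(5) + 206*(-7) = 3]
q=13: r=1, s=-67, t=94   [289*(-67) + 206*(94) = 1]
q=3: r=0, s=206, t=-289   [289*(206) + 206*(-289) = 0]
GCD = 1; from the row with r=1: x=-67, y=94
Check: 289*(-67) + 206*(94) = -19363 + 19364 = 1

GCD = 1, x = -67, y = 94


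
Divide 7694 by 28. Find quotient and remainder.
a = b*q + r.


7694 = 28 * 274 + 22
Check: 7672 + 22 = 7694

q = 274, r = 22


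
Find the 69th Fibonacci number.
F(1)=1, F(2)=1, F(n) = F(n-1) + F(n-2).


Sequence: 1, 1, 2, 3, 5, 8, 13, 21, 34, 55, 89, 144, 233, 377, 610, 987, 1597, 2584, 4181, 6765, 10946, 17711, 28657, 46368, 75025, 121393, 196418, 317811, 514229, 832040, 1346269, 2178309, 3524578, 5702887, 9227465, 14930352, 24157817, 39088169, 63245986, 102334155, 165580141, 267914296, 433494437, 701408733, 1134903170, 1836311903, 2971215073, 4807526976, 7778742049, 12586269025, 20365011074, 32951280099, 53316291173, 86267571272, 139583862445, 225851433717, 365435296162, 591286729879, 956722026041, 1548008755920, 2504730781961, 4052739537881, 6557470319842, 10610209857723, 17167680177565, 27777890035288, 44945570212853, 72723460248141, 117669030460994
F(69) = 117669030460994


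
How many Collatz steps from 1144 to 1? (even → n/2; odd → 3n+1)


1144 → 572 → 286 → 143 → 430 → 215 → 646 → 323 → 970 → 485 → 1456 → 728 → 364 → 182 → 91 → 274 → 137 → 412 → 206 → 103 → 310 → 155 → 466 → 233 → 700 → 350 → 175 → 526 → 263 → 790 → 395 → 1186 → 593 → 1780 → 890 → 445 → 1336 → 668 → 334 → 167 → 502 → 251 → 754 → 377 → 1132 → 566 → 283 → 850 → 425 → 1276 → 638 → 319 → 958 → 479 → 1438 → 719 → 2158 → 1079 → 3238 → 1619 → 4858 → 2429 → 7288 → 3644 → 1822 → 911 → 2734 → 1367 → 4102 → 2051 → 6154 → 3077 → 9232 → 4616 → 2308 → 1154 → 577 → 1732 → 866 → 433 → 1300 → 650 → 325 → 976 → 488 → 244 → 122 → 61 → 184 → 92 → 46 → 23 → 70 → 35 → 106 → 53 → 160 → 80 → 40 → 20 → 10 → 5 → 16 → 8 → 4 → 2 → 1
Total steps = 106

106 steps


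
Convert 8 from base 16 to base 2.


8 (base 16) = 8 (decimal)
8 (decimal) = 1000 (base 2)


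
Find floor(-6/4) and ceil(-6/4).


-6/4 = -1.5000
floor = -2
ceil = -1

floor = -2, ceil = -1


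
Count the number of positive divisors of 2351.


2351 = 2351^1
d(2351) = (1+1) = 2

2 divisors


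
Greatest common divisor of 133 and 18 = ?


133 = 7 * 18 + 7
18 = 2 * 7 + 4
7 = 1 * 4 + 3
4 = 1 * 3 + 1
3 = 3 * 1 + 0
GCD = 1


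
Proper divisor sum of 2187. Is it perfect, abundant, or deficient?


Proper divisors: 1, 3, 9, 27, 81, 243, 729
Sum = 1 + 3 + 9 + 27 + 81 + 243 + 729 = 1093
1093 < 2187 → deficient

s(2187) = 1093 (deficient)


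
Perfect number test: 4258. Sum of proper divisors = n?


Proper divisors of 4258: 1, 2, 2129
Sum = 1 + 2 + 2129 = 2132

No, 4258 is not perfect (2132 ≠ 4258)


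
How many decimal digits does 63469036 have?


63469036 has 8 digits in base 10
floor(log10(63469036)) + 1 = floor(7.8026) + 1 = 8

8 digits (base 10)


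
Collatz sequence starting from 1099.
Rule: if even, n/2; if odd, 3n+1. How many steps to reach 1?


1099 → 3298 → 1649 → 4948 → 2474 → 1237 → 3712 → 1856 → 928 → 464 → 232 → 116 → 58 → 29 → 88 → 44 → 22 → 11 → 34 → 17 → 52 → 26 → 13 → 40 → 20 → 10 → 5 → 16 → 8 → 4 → 2 → 1
Total steps = 31

31 steps


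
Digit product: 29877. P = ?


2 × 9 × 8 × 7 × 7 = 7056


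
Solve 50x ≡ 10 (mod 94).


GCD(50, 94) = 2 divides 10
Divide: 25x ≡ 5 (mod 47)
x ≡ 19 (mod 47)


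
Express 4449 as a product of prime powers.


4449 / 3 = 1483
1483 / 1483 = 1
4449 = 3 × 1483


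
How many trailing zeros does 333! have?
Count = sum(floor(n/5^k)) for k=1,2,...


floor(333/5) = 66
floor(333/25) = 13
floor(333/125) = 2
Total = 81

81 trailing zeros


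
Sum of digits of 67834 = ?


6 + 7 + 8 + 3 + 4 = 28


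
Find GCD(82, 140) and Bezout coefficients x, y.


Tabular extended Euclidean (each row: r = 82*s + 140*t):
r=82, s=1, t=0
r=140, s=0, t=1
q=0: r=82, s=1, t=0   [82*(1) + 140*(0) = 82]
q=1: r=58, s=-1, t=1   [82*(-1) + 140*(1) = 58]
q=1: r=24, s=2, t=-1   [82*(2) + 140*(-1) = 24]
q=2: r=10, s=-5, t=3   [82*(-5) + 140*(3) = 10]
q=2: r=4, s=12, t=-7   [82*(12) + 140*(-7) = 4]
q=2: r=2, s=-29, t=17   [82*(-29) + 140*(17) = 2]
q=2: r=0, s=70, t=-41   [82*(70) + 140*(-41) = 0]
GCD = 2; from the row with r=2: x=-29, y=17
Check: 82*(-29) + 140*(17) = -2378 + 2380 = 2

GCD = 2, x = -29, y = 17


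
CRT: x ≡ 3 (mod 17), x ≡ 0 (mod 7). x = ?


M = 17*7 = 119
M1 = M/17 = 7, M2 = M/7 = 17
M1^(-1) mod 17 = 5, M2^(-1) mod 7 = 5
x = 3*7*5 + 0*17*5 = 105
105 mod 119 = 105
Check: 105 mod 17 = 3 ✓, 105 mod 7 = 0 ✓

x ≡ 105 (mod 119)


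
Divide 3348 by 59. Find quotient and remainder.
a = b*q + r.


3348 = 59 * 56 + 44
Check: 3304 + 44 = 3348

q = 56, r = 44


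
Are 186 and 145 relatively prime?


Euclidean algorithm:
186 = 1 * 145 + 41
145 = 3 * 41 + 22
41 = 1 * 22 + 19
22 = 1 * 19 + 3
19 = 6 * 3 + 1
3 = 3 * 1 + 0
GCD(186, 145) = 1

Yes, coprime (GCD = 1)


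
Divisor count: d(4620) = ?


4620 = 2^2 × 3^1 × 5^1 × 7^1 × 11^1
d(4620) = (2+1) × (1+1) × (1+1) × (1+1) × (1+1) = 48

48 divisors


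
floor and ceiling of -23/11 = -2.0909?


-23/11 = -2.0909
floor = -3
ceil = -2

floor = -3, ceil = -2


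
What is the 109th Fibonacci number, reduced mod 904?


F(k) mod 904 for k=1..109:
1, 1, 2, 3, 5, 8, 13, 21, 34, 55, 89, 144, 233, 377, 610, 83, 693, 776, 565, 437, 98, 535, 633, 264, 897, 257, 250, 507, 757, 360, 213, 573, 786, 455, 337, 792, 225, 113, 338, 451, 789, 336, 221, 557, 778, 431, 305, 736, 137, 873, 106, 75, 181, 256, 437, 693, 226, 15, 241, 256, 497, 753, 346, 195, 541, 736, 373, 205, 578, 783, 457, 336, 793, 225, 114, 339, 453, 792, 341, 229, 570, 799, 465, 360, 825, 281, 202, 483, 685, 264, 45, 309, 354, 663, 113, 776, 889, 761, 746, 603, 445, 144, 589, 733, 418, 247, 665, 8, 673
F(109) mod 904 = 673


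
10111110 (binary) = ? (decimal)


10111110 (base 2) = 190 (decimal)
190 (decimal) = 190 (base 10)
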